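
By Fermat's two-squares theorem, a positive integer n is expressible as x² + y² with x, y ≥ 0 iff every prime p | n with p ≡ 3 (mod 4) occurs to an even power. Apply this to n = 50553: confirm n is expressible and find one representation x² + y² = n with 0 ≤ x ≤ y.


Step 1: Factor n = 50553 = 3^2 · 41 · 137.
Step 2: Check the mod-4 condition on each prime factor: 3 ≡ 3 (mod 4), exponent 2 (must be even); 41 ≡ 1 (mod 4), exponent 1; 137 ≡ 1 (mod 4), exponent 1.
All primes ≡ 3 (mod 4) appear to even exponent (or don't appear), so by the two-squares theorem n IS expressible as a sum of two squares.
Step 3: Build a representation. Group n = k² · m with k = 3 and m = 41 · 137 = 5617 (a product of primes ≡ 1 (mod 4)); a representation of m scales to one of n via (k·x)² + (k·y)² = k²(x² + y²). Each prime p ≡ 1 (mod 4) is itself a sum of two squares; find a² by testing p − a² for a perfect square:
  41: 41 − 1² = 40, 41 − 2² = 37, 41 − 3² = 32, 41 − 4² = 25 = 5² ⇒ 41 = 4² + 5².
  137: 137 − 1² = 136, 137 − 2² = 133, 137 − 3² = 128, 137 − 4² = 121 = 11² ⇒ 137 = 4² + 11².
  Combine using the Brahmagupta–Fibonacci identity (a² + b²)(c² + d²) = (ac − bd)² + (ad + bc)² = (ac + bd)² + (ad − bc)²:
  41 · 137 = 5617: from (4² + 5²)(4² + 11²), take (4·4 − 5·11, 4·11 + 5·4) = (16 − 55, 44 + 20) = (-39, 64); dropping signs (only squares matter) gives (39, 64); check 39² + 64² = 1521 + 4096 = 5617 ✓.
  Scale by k = 3: (3·39, 3·64) = (117, 192).
Step 4: Order so x ≤ y and verify: 117² + 192² = 13689 + 36864 = 50553 = n. ✓

n = 50553 = 117² + 192² (one valid representation with x ≤ y).


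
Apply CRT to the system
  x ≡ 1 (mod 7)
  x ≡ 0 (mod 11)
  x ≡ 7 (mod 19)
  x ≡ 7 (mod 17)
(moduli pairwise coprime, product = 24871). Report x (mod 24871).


Product of moduli M = 7 · 11 · 19 · 17 = 24871.
Merge one congruence at a time:
  Start: x ≡ 1 (mod 7).
  Combine with x ≡ 0 (mod 11); new modulus lcm = 77.
    Write x = 1 + 7·t and substitute into x ≡ 0 (mod 11): 7·t ≡ 0 − 1 = -1 (mod 11).
    Reduce coefficients mod 11: 7·t ≡ 10 (mod 11).
    The inverse of 7 mod 11 is 8 (since 7·8 = 56 = 5·11 + 1), so t ≡ 8·10 = 80 ≡ 3 (mod 11).
    Then x = 1 + 7·3 = 22, valid modulo lcm(7, 11) = 77: x ≡ 22 (mod 77).
  Combine with x ≡ 7 (mod 19); new modulus lcm = 1463.
    Write x = 22 + 77·t and substitute into x ≡ 7 (mod 19): 77·t ≡ 7 − 22 = -15 (mod 19).
    Reduce coefficients mod 19: 1·t ≡ 4 (mod 19).
    So t ≡ 4 (mod 19).
    Then x = 22 + 77·4 = 330, valid modulo lcm(77, 19) = 1463: x ≡ 330 (mod 1463).
  Combine with x ≡ 7 (mod 17); new modulus lcm = 24871.
    Write x = 330 + 1463·t and substitute into x ≡ 7 (mod 17): 1463·t ≡ 7 − 330 = -323 (mod 17).
    Reduce coefficients mod 17: 1·t ≡ 0 (mod 17).
    So t ≡ 0 (mod 17).
    Then x = 330 + 1463·0 = 330, valid modulo lcm(1463, 17) = 24871: x ≡ 330 (mod 24871).
Verify against each original: 330 mod 7 = 1, 330 mod 11 = 0, 330 mod 19 = 7, 330 mod 17 = 7.

x ≡ 330 (mod 24871).


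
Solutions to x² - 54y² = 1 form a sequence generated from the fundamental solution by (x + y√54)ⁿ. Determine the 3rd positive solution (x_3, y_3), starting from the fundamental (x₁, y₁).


Step 1: Find the fundamental solution (x₁, y₁) of x² - 54y² = 1.
  Expand √54 as a continued fraction. a₀ = ⌊√54⌋ = 7; iterate m_{k+1} = d_k·a_k − m_k, d_{k+1} = (54 − m_{k+1}²)/d_k, a_{k+1} = ⌊(a₀ + m_{k+1})/d_{k+1}⌋ (starting m₀ = 0, d₀ = 1), with convergents p_k = a_k·p_{k-1} + p_{k-2}, q_k = a_k·q_{k-1} + q_{k-2} (p₋₁ = 1, q₋₁ = 0):
  k = 0: a₀ = 7; p₀/q₀ = 7/1; p₀² − 54·q₀² = 49 − 54 = -5.
  k = 1: m = 7, d = 5, a = ⌊(7 + 7)/5⌋ = 2; p/q = (2·7 + 1)/(2·1 + 0) = 15/2; p² − 54·q² = 225 − 216 = 9.
  k = 2: m = 3, d = 9, a = ⌊(7 + 3)/9⌋ = 1; p/q = (1·15 + 7)/(1·2 + 1) = 22/3; p² − 54·q² = 484 − 486 = -2.
  k = 3: m = 6, d = 2, a = ⌊(7 + 6)/2⌋ = 6; p/q = (6·22 + 15)/(6·3 + 2) = 147/20; p² − 54·q² = 21609 − 21600 = 9.
  k = 4: m = 6, d = 9, a = ⌊(7 + 6)/9⌋ = 1; p/q = (1·147 + 22)/(1·20 + 3) = 169/23; p² − 54·q² = 28561 − 28566 = -5.
  k = 5: m = 3, d = 5, a = ⌊(7 + 3)/5⌋ = 2; p/q = (2·169 + 147)/(2·23 + 20) = 485/66; p² − 54·q² = 235225 − 235224 = 1.
  The first convergent with p² − 54·q² = 1 gives the fundamental solution (x₁, y₁) = (485, 66).
Step 2: Apply the recurrence (x_{n+1}, y_{n+1}) = (x₁x_n + 54y₁y_n, x₁y_n + y₁x_n) repeatedly.
  From (x_1, y_1) = (485, 66): x_2 = 485·485 + 54·66·66 = 470449; y_2 = 485·66 + 66·485 = 64020.
  From (x_2, y_2) = (470449, 64020): x_3 = 485·470449 + 54·66·64020 = 456335045; y_3 = 485·64020 + 66·470449 = 62099334.
Step 3: Verify x_3² - 54·y_3² = 208241673295152025 - 208241673295152024 = 1 (should be 1). ✓

(x_1, y_1) = (485, 66); (x_3, y_3) = (456335045, 62099334).


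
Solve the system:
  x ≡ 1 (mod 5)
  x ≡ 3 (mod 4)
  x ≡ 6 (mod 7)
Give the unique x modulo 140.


Moduli 5, 4, 7 are pairwise coprime; by CRT there is a unique solution modulo M = 5 · 4 · 7 = 140.
Solve pairwise, accumulating the modulus:
  Start with x ≡ 1 (mod 5).
  Combine with x ≡ 3 (mod 4): since gcd(5, 4) = 1, we get a unique residue mod 20.
    Write x = 1 + 5·t and substitute into x ≡ 3 (mod 4): 5·t ≡ 3 − 1 = 2 (mod 4).
    Reduce coefficients mod 4: 1·t ≡ 2 (mod 4).
    So t ≡ 2 (mod 4).
    Then x = 1 + 5·2 = 11, valid modulo lcm(5, 4) = 20: x ≡ 11 (mod 20).
  Combine with x ≡ 6 (mod 7): since gcd(20, 7) = 1, we get a unique residue mod 140.
    Write x = 11 + 20·t and substitute into x ≡ 6 (mod 7): 20·t ≡ 6 − 11 = -5 (mod 7).
    Reduce coefficients mod 7: 6·t ≡ 2 (mod 7).
    The inverse of 6 mod 7 is 6 (since 6·6 = 36 = 5·7 + 1), so t ≡ 6·2 = 12 ≡ 5 (mod 7).
    Then x = 11 + 20·5 = 111, valid modulo lcm(20, 7) = 140: x ≡ 111 (mod 140).
Verify: 111 mod 5 = 1 ✓, 111 mod 4 = 3 ✓, 111 mod 7 = 6 ✓.

x ≡ 111 (mod 140).


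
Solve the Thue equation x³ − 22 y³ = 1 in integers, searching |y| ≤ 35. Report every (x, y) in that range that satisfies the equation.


The equation is x³ - 22y³ = 1. For fixed y, x³ = 22·y³ + 1, so a solution requires the RHS to be a perfect cube.
Strategy: iterate y from -35 to 35, compute RHS = 22·y³ + 1, and check whether it is a (positive or negative) perfect cube.
Check small values of y:
  y = 0: RHS = 1 = (1)³ ⇒ x = 1 works.
  y = 1: RHS = 23 is not a perfect cube.
  y = -1: RHS = -21 is not a perfect cube.
  y = 2: RHS = 177 is not a perfect cube.
  y = -2: RHS = -175 is not a perfect cube.
  y = 3: RHS = 595 is not a perfect cube.
  y = -3: RHS = -593 is not a perfect cube.
Continuing the search up to |y| = 35 finds no further solutions beyond those listed.
Collected solutions: (1, 0).

Solutions (with |y| ≤ 35): (1, 0).


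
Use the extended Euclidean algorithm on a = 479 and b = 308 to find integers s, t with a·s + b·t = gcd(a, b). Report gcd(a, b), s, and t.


Euclidean algorithm on (479, 308) — divide until remainder is 0:
  479 = 1 · 308 + 171
  308 = 1 · 171 + 137
  171 = 1 · 137 + 34
  137 = 4 · 34 + 1
  34 = 34 · 1 + 0
gcd(479, 308) = 1.
Track Bezout coefficients alongside the remainders: start with r₀ = 479 = a·1 + b·0 (s = 1, t = 0) and r₁ = 308 = a·0 + b·1 (s = 0, t = 1); each new remainder r_{k+1} = r_{k-1} − q_k·r_k inherits s_{k+1} = s_{k-1} − q_k·s_k, t_{k+1} = t_{k-1} − q_k·t_k, so r_k = a·s_k + b·t_k at every step:
  q = 1: r = 171, s = 1 − 1·0 = 1, t = 0 − 1·1 = -1  (check: 479·1 + 308·(-1) = 171)
  q = 1: r = 137, s = 0 − 1·1 = -1, t = 1 − 1·(-1) = 2  (check: 479·(-1) + 308·2 = 137)
  q = 1: r = 34, s = 1 − 1·(-1) = 2, t = -1 − 1·2 = -3  (check: 479·2 + 308·(-3) = 34)
  q = 4: r = 1, s = -1 − 4·2 = -9, t = 2 − 4·(-3) = 14  (check: 479·(-9) + 308·14 = 1)
The row with r = 1 (the gcd) gives the Bezout coefficients s = -9, t = 14.
Result: 479 · (-9) + 308 · (14) = 1.

gcd(479, 308) = 1; s = -9, t = 14 (check: 479·(-9) + 308·14 = 1).


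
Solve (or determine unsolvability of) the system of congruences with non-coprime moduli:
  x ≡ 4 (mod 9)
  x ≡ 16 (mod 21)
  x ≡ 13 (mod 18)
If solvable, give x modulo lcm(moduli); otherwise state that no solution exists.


Moduli 9, 21, 18 are not pairwise coprime, so CRT works modulo lcm(m_i) when all pairwise compatibility conditions hold.
Pairwise compatibility: gcd(m_i, m_j) must divide a_i - a_j for every pair.
Merge one congruence at a time:
  Start: x ≡ 4 (mod 9).
  Combine with x ≡ 16 (mod 21): gcd(9, 21) = 3; 16 - 4 = 12, which IS divisible by 3, so compatible.
    Write x = 4 + 9·t and substitute into x ≡ 16 (mod 21): 9·t ≡ 16 − 4 = 12 (mod 21).
    Divide the congruence (and modulus) by g = 3: 3·t ≡ 4 (mod 7).
    The inverse of 3 mod 7 is 5 (since 3·5 = 15 = 2·7 + 1), so t ≡ 5·4 = 20 ≡ 6 (mod 7).
    Then x = 4 + 9·6 = 58, valid modulo lcm(9, 21) = 63: x ≡ 58 (mod 63).
  Combine with x ≡ 13 (mod 18): gcd(63, 18) = 9; 13 - 58 = -45, which IS divisible by 9, so compatible.
    Write x = 58 + 63·t and substitute into x ≡ 13 (mod 18): 63·t ≡ 13 − 58 = -45 (mod 18).
    Divide the congruence (and modulus) by g = 9: 7·t ≡ -5 (mod 2).
    Reduce coefficients mod 2: 1·t ≡ 1 (mod 2).
    So t ≡ 1 (mod 2).
    Then x = 58 + 63·1 = 121, valid modulo lcm(63, 18) = 126: x ≡ 121 (mod 126).
Verify: 121 mod 9 = 4, 121 mod 21 = 16, 121 mod 18 = 13.

x ≡ 121 (mod 126).


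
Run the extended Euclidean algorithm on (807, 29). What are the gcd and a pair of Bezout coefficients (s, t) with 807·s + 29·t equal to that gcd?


Euclidean algorithm on (807, 29) — divide until remainder is 0:
  807 = 27 · 29 + 24
  29 = 1 · 24 + 5
  24 = 4 · 5 + 4
  5 = 1 · 4 + 1
  4 = 4 · 1 + 0
gcd(807, 29) = 1.
Track Bezout coefficients alongside the remainders: start with r₀ = 807 = a·1 + b·0 (s = 1, t = 0) and r₁ = 29 = a·0 + b·1 (s = 0, t = 1); each new remainder r_{k+1} = r_{k-1} − q_k·r_k inherits s_{k+1} = s_{k-1} − q_k·s_k, t_{k+1} = t_{k-1} − q_k·t_k, so r_k = a·s_k + b·t_k at every step:
  q = 27: r = 24, s = 1 − 27·0 = 1, t = 0 − 27·1 = -27  (check: 807·1 + 29·(-27) = 24)
  q = 1: r = 5, s = 0 − 1·1 = -1, t = 1 − 1·(-27) = 28  (check: 807·(-1) + 29·28 = 5)
  q = 4: r = 4, s = 1 − 4·(-1) = 5, t = -27 − 4·28 = -139  (check: 807·5 + 29·(-139) = 4)
  q = 1: r = 1, s = -1 − 1·5 = -6, t = 28 − 1·(-139) = 167  (check: 807·(-6) + 29·167 = 1)
The row with r = 1 (the gcd) gives the Bezout coefficients s = -6, t = 167.
Result: 807 · (-6) + 29 · (167) = 1.

gcd(807, 29) = 1; s = -6, t = 167 (check: 807·(-6) + 29·167 = 1).


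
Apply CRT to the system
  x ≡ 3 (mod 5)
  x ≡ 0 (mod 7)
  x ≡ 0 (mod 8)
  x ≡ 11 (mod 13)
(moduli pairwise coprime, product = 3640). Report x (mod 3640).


Product of moduli M = 5 · 7 · 8 · 13 = 3640.
Merge one congruence at a time:
  Start: x ≡ 3 (mod 5).
  Combine with x ≡ 0 (mod 7); new modulus lcm = 35.
    Write x = 3 + 5·t and substitute into x ≡ 0 (mod 7): 5·t ≡ 0 − 3 = -3 (mod 7).
    Reduce coefficients mod 7: 5·t ≡ 4 (mod 7).
    The inverse of 5 mod 7 is 3 (since 5·3 = 15 = 2·7 + 1), so t ≡ 3·4 = 12 ≡ 5 (mod 7).
    Then x = 3 + 5·5 = 28, valid modulo lcm(5, 7) = 35: x ≡ 28 (mod 35).
  Combine with x ≡ 0 (mod 8); new modulus lcm = 280.
    Write x = 28 + 35·t and substitute into x ≡ 0 (mod 8): 35·t ≡ 0 − 28 = -28 (mod 8).
    Reduce coefficients mod 8: 3·t ≡ 4 (mod 8).
    The inverse of 3 mod 8 is 3 (since 3·3 = 9 = 1·8 + 1), so t ≡ 3·4 = 12 ≡ 4 (mod 8).
    Then x = 28 + 35·4 = 168, valid modulo lcm(35, 8) = 280: x ≡ 168 (mod 280).
  Combine with x ≡ 11 (mod 13); new modulus lcm = 3640.
    Write x = 168 + 280·t and substitute into x ≡ 11 (mod 13): 280·t ≡ 11 − 168 = -157 (mod 13).
    Reduce coefficients mod 13: 7·t ≡ 12 (mod 13).
    The inverse of 7 mod 13 is 2 (since 7·2 = 14 = 1·13 + 1), so t ≡ 2·12 = 24 ≡ 11 (mod 13).
    Then x = 168 + 280·11 = 3248, valid modulo lcm(280, 13) = 3640: x ≡ 3248 (mod 3640).
Verify against each original: 3248 mod 5 = 3, 3248 mod 7 = 0, 3248 mod 8 = 0, 3248 mod 13 = 11.

x ≡ 3248 (mod 3640).


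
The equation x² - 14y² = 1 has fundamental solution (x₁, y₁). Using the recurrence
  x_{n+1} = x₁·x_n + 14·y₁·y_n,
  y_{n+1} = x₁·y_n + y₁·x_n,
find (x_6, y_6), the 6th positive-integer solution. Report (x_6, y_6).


Step 1: Find the fundamental solution (x₁, y₁) of x² - 14y² = 1.
  Expand √14 as a continued fraction. a₀ = ⌊√14⌋ = 3; iterate m_{k+1} = d_k·a_k − m_k, d_{k+1} = (14 − m_{k+1}²)/d_k, a_{k+1} = ⌊(a₀ + m_{k+1})/d_{k+1}⌋ (starting m₀ = 0, d₀ = 1), with convergents p_k = a_k·p_{k-1} + p_{k-2}, q_k = a_k·q_{k-1} + q_{k-2} (p₋₁ = 1, q₋₁ = 0):
  k = 0: a₀ = 3; p₀/q₀ = 3/1; p₀² − 14·q₀² = 9 − 14 = -5.
  k = 1: m = 3, d = 5, a = ⌊(3 + 3)/5⌋ = 1; p/q = (1·3 + 1)/(1·1 + 0) = 4/1; p² − 14·q² = 16 − 14 = 2.
  k = 2: m = 2, d = 2, a = ⌊(3 + 2)/2⌋ = 2; p/q = (2·4 + 3)/(2·1 + 1) = 11/3; p² − 14·q² = 121 − 126 = -5.
  k = 3: m = 2, d = 5, a = ⌊(3 + 2)/5⌋ = 1; p/q = (1·11 + 4)/(1·3 + 1) = 15/4; p² − 14·q² = 225 − 224 = 1.
  The first convergent with p² − 14·q² = 1 gives the fundamental solution (x₁, y₁) = (15, 4).
Step 2: Apply the recurrence (x_{n+1}, y_{n+1}) = (x₁x_n + 14y₁y_n, x₁y_n + y₁x_n) repeatedly.
  From (x_1, y_1) = (15, 4): x_2 = 15·15 + 14·4·4 = 449; y_2 = 15·4 + 4·15 = 120.
  From (x_2, y_2) = (449, 120): x_3 = 15·449 + 14·4·120 = 13455; y_3 = 15·120 + 4·449 = 3596.
  From (x_3, y_3) = (13455, 3596): x_4 = 15·13455 + 14·4·3596 = 403201; y_4 = 15·3596 + 4·13455 = 107760.
  From (x_4, y_4) = (403201, 107760): x_5 = 15·403201 + 14·4·107760 = 12082575; y_5 = 15·107760 + 4·403201 = 3229204.
  From (x_5, y_5) = (12082575, 3229204): x_6 = 15·12082575 + 14·4·3229204 = 362074049; y_6 = 15·3229204 + 4·12082575 = 96768360.
Step 3: Verify x_6² - 14·y_6² = 131097616959254401 - 131097616959254400 = 1 (should be 1). ✓

(x_1, y_1) = (15, 4); (x_6, y_6) = (362074049, 96768360).


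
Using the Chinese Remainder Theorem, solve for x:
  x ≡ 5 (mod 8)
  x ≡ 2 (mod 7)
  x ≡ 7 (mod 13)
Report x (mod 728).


Moduli 8, 7, 13 are pairwise coprime; by CRT there is a unique solution modulo M = 8 · 7 · 13 = 728.
Solve pairwise, accumulating the modulus:
  Start with x ≡ 5 (mod 8).
  Combine with x ≡ 2 (mod 7): since gcd(8, 7) = 1, we get a unique residue mod 56.
    Write x = 5 + 8·t and substitute into x ≡ 2 (mod 7): 8·t ≡ 2 − 5 = -3 (mod 7).
    Reduce coefficients mod 7: 1·t ≡ 4 (mod 7).
    So t ≡ 4 (mod 7).
    Then x = 5 + 8·4 = 37, valid modulo lcm(8, 7) = 56: x ≡ 37 (mod 56).
  Combine with x ≡ 7 (mod 13): since gcd(56, 13) = 1, we get a unique residue mod 728.
    Write x = 37 + 56·t and substitute into x ≡ 7 (mod 13): 56·t ≡ 7 − 37 = -30 (mod 13).
    Reduce coefficients mod 13: 4·t ≡ 9 (mod 13).
    The inverse of 4 mod 13 is 10 (since 4·10 = 40 = 3·13 + 1), so t ≡ 10·9 = 90 ≡ 12 (mod 13).
    Then x = 37 + 56·12 = 709, valid modulo lcm(56, 13) = 728: x ≡ 709 (mod 728).
Verify: 709 mod 8 = 5 ✓, 709 mod 7 = 2 ✓, 709 mod 13 = 7 ✓.

x ≡ 709 (mod 728).


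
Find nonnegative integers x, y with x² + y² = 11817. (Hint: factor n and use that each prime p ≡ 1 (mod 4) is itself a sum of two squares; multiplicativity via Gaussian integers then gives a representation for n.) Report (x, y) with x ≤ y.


Step 1: Factor n = 11817 = 3^2 · 13 · 101.
Step 2: Check the mod-4 condition on each prime factor: 3 ≡ 3 (mod 4), exponent 2 (must be even); 13 ≡ 1 (mod 4), exponent 1; 101 ≡ 1 (mod 4), exponent 1.
All primes ≡ 3 (mod 4) appear to even exponent (or don't appear), so by the two-squares theorem n IS expressible as a sum of two squares.
Step 3: Build a representation. Group n = k² · m with k = 3 and m = 13 · 101 = 1313 (a product of primes ≡ 1 (mod 4)); a representation of m scales to one of n via (k·x)² + (k·y)² = k²(x² + y²). Each prime p ≡ 1 (mod 4) is itself a sum of two squares; find a² by testing p − a² for a perfect square:
  13: 13 − 1² = 12, 13 − 2² = 9 = 3² ⇒ 13 = 2² + 3².
  101: 101 − 1² = 100 = 10² ⇒ 101 = 1² + 10².
  Combine using the Brahmagupta–Fibonacci identity (a² + b²)(c² + d²) = (ac − bd)² + (ad + bc)² = (ac + bd)² + (ad − bc)²:
  13 · 101 = 1313: from (2² + 3²)(1² + 10²), take (2·1 − 3·10, 2·10 + 3·1) = (2 − 30, 20 + 3) = (-28, 23); dropping signs (only squares matter) gives (28, 23); check 28² + 23² = 784 + 529 = 1313 ✓.
  Scale by k = 3: (3·28, 3·23) = (84, 69).
Step 4: Order so x ≤ y and verify: 69² + 84² = 4761 + 7056 = 11817 = n. ✓

n = 11817 = 69² + 84² (one valid representation with x ≤ y).


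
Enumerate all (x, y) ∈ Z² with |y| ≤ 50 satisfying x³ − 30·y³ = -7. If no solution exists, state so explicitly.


The equation is x³ - 30y³ = -7. For fixed y, x³ = 30·y³ − 7, so a solution requires the RHS to be a perfect cube.
Strategy: iterate y from -50 to 50, compute RHS = 30·y³ − 7, and check whether it is a (positive or negative) perfect cube.
Check small values of y:
  y = 0: RHS = -7 is not a perfect cube.
  y = 1: RHS = 23 is not a perfect cube.
  y = -1: RHS = -37 is not a perfect cube.
  y = 2: RHS = 233 is not a perfect cube.
  y = -2: RHS = -247 is not a perfect cube.
  y = 3: RHS = 803 is not a perfect cube.
  y = -3: RHS = -817 is not a perfect cube.
Continuing the search up to |y| = 50 finds no solutions either.
No (x, y) in the scanned range satisfies the equation.

No integer solutions with |y| ≤ 50.


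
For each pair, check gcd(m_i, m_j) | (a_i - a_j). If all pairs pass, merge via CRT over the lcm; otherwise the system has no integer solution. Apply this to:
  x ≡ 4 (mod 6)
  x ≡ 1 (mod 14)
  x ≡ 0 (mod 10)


Moduli 6, 14, 10 are not pairwise coprime, so CRT works modulo lcm(m_i) when all pairwise compatibility conditions hold.
Pairwise compatibility: gcd(m_i, m_j) must divide a_i - a_j for every pair.
Merge one congruence at a time:
  Start: x ≡ 4 (mod 6).
  Combine with x ≡ 1 (mod 14): gcd(6, 14) = 2, and 1 - 4 = -3 is NOT divisible by 2.
    ⇒ system is inconsistent (no integer solution).

No solution (the system is inconsistent).


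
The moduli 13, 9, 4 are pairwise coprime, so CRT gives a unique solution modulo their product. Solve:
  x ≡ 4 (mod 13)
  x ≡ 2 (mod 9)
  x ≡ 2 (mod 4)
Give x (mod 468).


Moduli 13, 9, 4 are pairwise coprime; by CRT there is a unique solution modulo M = 13 · 9 · 4 = 468.
Solve pairwise, accumulating the modulus:
  Start with x ≡ 4 (mod 13).
  Combine with x ≡ 2 (mod 9): since gcd(13, 9) = 1, we get a unique residue mod 117.
    Write x = 4 + 13·t and substitute into x ≡ 2 (mod 9): 13·t ≡ 2 − 4 = -2 (mod 9).
    Reduce coefficients mod 9: 4·t ≡ 7 (mod 9).
    The inverse of 4 mod 9 is 7 (since 4·7 = 28 = 3·9 + 1), so t ≡ 7·7 = 49 ≡ 4 (mod 9).
    Then x = 4 + 13·4 = 56, valid modulo lcm(13, 9) = 117: x ≡ 56 (mod 117).
  Combine with x ≡ 2 (mod 4): since gcd(117, 4) = 1, we get a unique residue mod 468.
    Write x = 56 + 117·t and substitute into x ≡ 2 (mod 4): 117·t ≡ 2 − 56 = -54 (mod 4).
    Reduce coefficients mod 4: 1·t ≡ 2 (mod 4).
    So t ≡ 2 (mod 4).
    Then x = 56 + 117·2 = 290, valid modulo lcm(117, 4) = 468: x ≡ 290 (mod 468).
Verify: 290 mod 13 = 4 ✓, 290 mod 9 = 2 ✓, 290 mod 4 = 2 ✓.

x ≡ 290 (mod 468).


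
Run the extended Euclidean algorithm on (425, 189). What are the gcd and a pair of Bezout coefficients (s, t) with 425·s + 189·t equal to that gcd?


Euclidean algorithm on (425, 189) — divide until remainder is 0:
  425 = 2 · 189 + 47
  189 = 4 · 47 + 1
  47 = 47 · 1 + 0
gcd(425, 189) = 1.
Track Bezout coefficients alongside the remainders: start with r₀ = 425 = a·1 + b·0 (s = 1, t = 0) and r₁ = 189 = a·0 + b·1 (s = 0, t = 1); each new remainder r_{k+1} = r_{k-1} − q_k·r_k inherits s_{k+1} = s_{k-1} − q_k·s_k, t_{k+1} = t_{k-1} − q_k·t_k, so r_k = a·s_k + b·t_k at every step:
  q = 2: r = 47, s = 1 − 2·0 = 1, t = 0 − 2·1 = -2  (check: 425·1 + 189·(-2) = 47)
  q = 4: r = 1, s = 0 − 4·1 = -4, t = 1 − 4·(-2) = 9  (check: 425·(-4) + 189·9 = 1)
The row with r = 1 (the gcd) gives the Bezout coefficients s = -4, t = 9.
Result: 425 · (-4) + 189 · (9) = 1.

gcd(425, 189) = 1; s = -4, t = 9 (check: 425·(-4) + 189·9 = 1).


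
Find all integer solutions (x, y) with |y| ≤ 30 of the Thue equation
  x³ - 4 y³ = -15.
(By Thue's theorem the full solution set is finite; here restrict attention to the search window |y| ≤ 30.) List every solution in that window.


The equation is x³ - 4y³ = -15. For fixed y, x³ = 4·y³ − 15, so a solution requires the RHS to be a perfect cube.
Strategy: iterate y from -30 to 30, compute RHS = 4·y³ − 15, and check whether it is a (positive or negative) perfect cube.
Check small values of y:
  y = 0: RHS = -15 is not a perfect cube.
  y = 1: RHS = -11 is not a perfect cube.
  y = -1: RHS = -19 is not a perfect cube.
  y = 2: RHS = 17 is not a perfect cube.
  y = -2: RHS = -47 is not a perfect cube.
  y = 3: RHS = 93 is not a perfect cube.
  y = -3: RHS = -123 is not a perfect cube.
Continuing the search up to |y| = 30 finds no solutions either.
No (x, y) in the scanned range satisfies the equation.

No integer solutions with |y| ≤ 30.


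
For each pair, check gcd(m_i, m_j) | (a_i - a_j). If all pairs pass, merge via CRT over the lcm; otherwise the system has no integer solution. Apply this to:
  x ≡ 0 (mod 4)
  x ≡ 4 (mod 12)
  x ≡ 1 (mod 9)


Moduli 4, 12, 9 are not pairwise coprime, so CRT works modulo lcm(m_i) when all pairwise compatibility conditions hold.
Pairwise compatibility: gcd(m_i, m_j) must divide a_i - a_j for every pair.
Merge one congruence at a time:
  Start: x ≡ 0 (mod 4).
  Combine with x ≡ 4 (mod 12): gcd(4, 12) = 4; 4 - 0 = 4, which IS divisible by 4, so compatible.
    Write x = 0 + 4·t and substitute into x ≡ 4 (mod 12): 4·t ≡ 4 − 0 = 4 (mod 12).
    Divide the congruence (and modulus) by g = 4: 1·t ≡ 1 (mod 3).
    So t ≡ 1 (mod 3).
    Then x = 0 + 4·1 = 4, valid modulo lcm(4, 12) = 12: x ≡ 4 (mod 12).
  Combine with x ≡ 1 (mod 9): gcd(12, 9) = 3; 1 - 4 = -3, which IS divisible by 3, so compatible.
    Write x = 4 + 12·t and substitute into x ≡ 1 (mod 9): 12·t ≡ 1 − 4 = -3 (mod 9).
    Divide the congruence (and modulus) by g = 3: 4·t ≡ -1 (mod 3).
    Reduce coefficients mod 3: 1·t ≡ 2 (mod 3).
    So t ≡ 2 (mod 3).
    Then x = 4 + 12·2 = 28, valid modulo lcm(12, 9) = 36: x ≡ 28 (mod 36).
Verify: 28 mod 4 = 0, 28 mod 12 = 4, 28 mod 9 = 1.

x ≡ 28 (mod 36).


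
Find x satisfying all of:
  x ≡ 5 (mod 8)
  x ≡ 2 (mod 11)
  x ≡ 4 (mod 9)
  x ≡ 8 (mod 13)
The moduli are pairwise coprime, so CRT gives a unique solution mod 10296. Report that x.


Product of moduli M = 8 · 11 · 9 · 13 = 10296.
Merge one congruence at a time:
  Start: x ≡ 5 (mod 8).
  Combine with x ≡ 2 (mod 11); new modulus lcm = 88.
    Write x = 5 + 8·t and substitute into x ≡ 2 (mod 11): 8·t ≡ 2 − 5 = -3 (mod 11).
    Reduce coefficients mod 11: 8·t ≡ 8 (mod 11).
    The inverse of 8 mod 11 is 7 (since 8·7 = 56 = 5·11 + 1), so t ≡ 7·8 = 56 ≡ 1 (mod 11).
    Then x = 5 + 8·1 = 13, valid modulo lcm(8, 11) = 88: x ≡ 13 (mod 88).
  Combine with x ≡ 4 (mod 9); new modulus lcm = 792.
    Write x = 13 + 88·t and substitute into x ≡ 4 (mod 9): 88·t ≡ 4 − 13 = -9 (mod 9).
    Reduce coefficients mod 9: 7·t ≡ 0 (mod 9).
    The inverse of 7 mod 9 is 4 (since 7·4 = 28 = 3·9 + 1), so t ≡ 4·0 = 0 ≡ 0 (mod 9).
    Then x = 13 + 88·0 = 13, valid modulo lcm(88, 9) = 792: x ≡ 13 (mod 792).
  Combine with x ≡ 8 (mod 13); new modulus lcm = 10296.
    Write x = 13 + 792·t and substitute into x ≡ 8 (mod 13): 792·t ≡ 8 − 13 = -5 (mod 13).
    Reduce coefficients mod 13: 12·t ≡ 8 (mod 13).
    The inverse of 12 mod 13 is 12 (since 12·12 = 144 = 11·13 + 1), so t ≡ 12·8 = 96 ≡ 5 (mod 13).
    Then x = 13 + 792·5 = 3973, valid modulo lcm(792, 13) = 10296: x ≡ 3973 (mod 10296).
Verify against each original: 3973 mod 8 = 5, 3973 mod 11 = 2, 3973 mod 9 = 4, 3973 mod 13 = 8.

x ≡ 3973 (mod 10296).


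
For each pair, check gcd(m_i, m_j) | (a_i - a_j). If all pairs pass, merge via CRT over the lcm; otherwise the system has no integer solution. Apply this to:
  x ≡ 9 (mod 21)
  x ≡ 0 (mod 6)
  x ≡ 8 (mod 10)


Moduli 21, 6, 10 are not pairwise coprime, so CRT works modulo lcm(m_i) when all pairwise compatibility conditions hold.
Pairwise compatibility: gcd(m_i, m_j) must divide a_i - a_j for every pair.
Merge one congruence at a time:
  Start: x ≡ 9 (mod 21).
  Combine with x ≡ 0 (mod 6): gcd(21, 6) = 3; 0 - 9 = -9, which IS divisible by 3, so compatible.
    Write x = 9 + 21·t and substitute into x ≡ 0 (mod 6): 21·t ≡ 0 − 9 = -9 (mod 6).
    Divide the congruence (and modulus) by g = 3: 7·t ≡ -3 (mod 2).
    Reduce coefficients mod 2: 1·t ≡ 1 (mod 2).
    So t ≡ 1 (mod 2).
    Then x = 9 + 21·1 = 30, valid modulo lcm(21, 6) = 42: x ≡ 30 (mod 42).
  Combine with x ≡ 8 (mod 10): gcd(42, 10) = 2; 8 - 30 = -22, which IS divisible by 2, so compatible.
    Write x = 30 + 42·t and substitute into x ≡ 8 (mod 10): 42·t ≡ 8 − 30 = -22 (mod 10).
    Divide the congruence (and modulus) by g = 2: 21·t ≡ -11 (mod 5).
    Reduce coefficients mod 5: 1·t ≡ 4 (mod 5).
    So t ≡ 4 (mod 5).
    Then x = 30 + 42·4 = 198, valid modulo lcm(42, 10) = 210: x ≡ 198 (mod 210).
Verify: 198 mod 21 = 9, 198 mod 6 = 0, 198 mod 10 = 8.

x ≡ 198 (mod 210).


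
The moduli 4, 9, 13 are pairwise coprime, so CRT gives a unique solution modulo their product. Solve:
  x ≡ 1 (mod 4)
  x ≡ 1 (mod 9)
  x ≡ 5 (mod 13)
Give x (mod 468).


Moduli 4, 9, 13 are pairwise coprime; by CRT there is a unique solution modulo M = 4 · 9 · 13 = 468.
Solve pairwise, accumulating the modulus:
  Start with x ≡ 1 (mod 4).
  Combine with x ≡ 1 (mod 9): since gcd(4, 9) = 1, we get a unique residue mod 36.
    Write x = 1 + 4·t and substitute into x ≡ 1 (mod 9): 4·t ≡ 1 − 1 = 0 (mod 9).
    The inverse of 4 mod 9 is 7 (since 4·7 = 28 = 3·9 + 1), so t ≡ 7·0 = 0 ≡ 0 (mod 9).
    Then x = 1 + 4·0 = 1, valid modulo lcm(4, 9) = 36: x ≡ 1 (mod 36).
  Combine with x ≡ 5 (mod 13): since gcd(36, 13) = 1, we get a unique residue mod 468.
    Write x = 1 + 36·t and substitute into x ≡ 5 (mod 13): 36·t ≡ 5 − 1 = 4 (mod 13).
    Reduce coefficients mod 13: 10·t ≡ 4 (mod 13).
    The inverse of 10 mod 13 is 4 (since 10·4 = 40 = 3·13 + 1), so t ≡ 4·4 = 16 ≡ 3 (mod 13).
    Then x = 1 + 36·3 = 109, valid modulo lcm(36, 13) = 468: x ≡ 109 (mod 468).
Verify: 109 mod 4 = 1 ✓, 109 mod 9 = 1 ✓, 109 mod 13 = 5 ✓.

x ≡ 109 (mod 468).


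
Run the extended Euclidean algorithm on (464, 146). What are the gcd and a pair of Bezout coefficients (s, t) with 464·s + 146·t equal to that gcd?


Euclidean algorithm on (464, 146) — divide until remainder is 0:
  464 = 3 · 146 + 26
  146 = 5 · 26 + 16
  26 = 1 · 16 + 10
  16 = 1 · 10 + 6
  10 = 1 · 6 + 4
  6 = 1 · 4 + 2
  4 = 2 · 2 + 0
gcd(464, 146) = 2.
Track Bezout coefficients alongside the remainders: start with r₀ = 464 = a·1 + b·0 (s = 1, t = 0) and r₁ = 146 = a·0 + b·1 (s = 0, t = 1); each new remainder r_{k+1} = r_{k-1} − q_k·r_k inherits s_{k+1} = s_{k-1} − q_k·s_k, t_{k+1} = t_{k-1} − q_k·t_k, so r_k = a·s_k + b·t_k at every step:
  q = 3: r = 26, s = 1 − 3·0 = 1, t = 0 − 3·1 = -3  (check: 464·1 + 146·(-3) = 26)
  q = 5: r = 16, s = 0 − 5·1 = -5, t = 1 − 5·(-3) = 16  (check: 464·(-5) + 146·16 = 16)
  q = 1: r = 10, s = 1 − 1·(-5) = 6, t = -3 − 1·16 = -19  (check: 464·6 + 146·(-19) = 10)
  q = 1: r = 6, s = -5 − 1·6 = -11, t = 16 − 1·(-19) = 35  (check: 464·(-11) + 146·35 = 6)
  q = 1: r = 4, s = 6 − 1·(-11) = 17, t = -19 − 1·35 = -54  (check: 464·17 + 146·(-54) = 4)
  q = 1: r = 2, s = -11 − 1·17 = -28, t = 35 − 1·(-54) = 89  (check: 464·(-28) + 146·89 = 2)
The row with r = 2 (the gcd) gives the Bezout coefficients s = -28, t = 89.
Result: 464 · (-28) + 146 · (89) = 2.

gcd(464, 146) = 2; s = -28, t = 89 (check: 464·(-28) + 146·89 = 2).


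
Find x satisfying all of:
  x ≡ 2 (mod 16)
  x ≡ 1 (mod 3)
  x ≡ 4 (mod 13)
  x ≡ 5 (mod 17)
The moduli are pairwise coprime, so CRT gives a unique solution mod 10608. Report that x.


Product of moduli M = 16 · 3 · 13 · 17 = 10608.
Merge one congruence at a time:
  Start: x ≡ 2 (mod 16).
  Combine with x ≡ 1 (mod 3); new modulus lcm = 48.
    Write x = 2 + 16·t and substitute into x ≡ 1 (mod 3): 16·t ≡ 1 − 2 = -1 (mod 3).
    Reduce coefficients mod 3: 1·t ≡ 2 (mod 3).
    So t ≡ 2 (mod 3).
    Then x = 2 + 16·2 = 34, valid modulo lcm(16, 3) = 48: x ≡ 34 (mod 48).
  Combine with x ≡ 4 (mod 13); new modulus lcm = 624.
    Write x = 34 + 48·t and substitute into x ≡ 4 (mod 13): 48·t ≡ 4 − 34 = -30 (mod 13).
    Reduce coefficients mod 13: 9·t ≡ 9 (mod 13).
    The inverse of 9 mod 13 is 3 (since 9·3 = 27 = 2·13 + 1), so t ≡ 3·9 = 27 ≡ 1 (mod 13).
    Then x = 34 + 48·1 = 82, valid modulo lcm(48, 13) = 624: x ≡ 82 (mod 624).
  Combine with x ≡ 5 (mod 17); new modulus lcm = 10608.
    Write x = 82 + 624·t and substitute into x ≡ 5 (mod 17): 624·t ≡ 5 − 82 = -77 (mod 17).
    Reduce coefficients mod 17: 12·t ≡ 8 (mod 17).
    The inverse of 12 mod 17 is 10 (since 12·10 = 120 = 7·17 + 1), so t ≡ 10·8 = 80 ≡ 12 (mod 17).
    Then x = 82 + 624·12 = 7570, valid modulo lcm(624, 17) = 10608: x ≡ 7570 (mod 10608).
Verify against each original: 7570 mod 16 = 2, 7570 mod 3 = 1, 7570 mod 13 = 4, 7570 mod 17 = 5.

x ≡ 7570 (mod 10608).


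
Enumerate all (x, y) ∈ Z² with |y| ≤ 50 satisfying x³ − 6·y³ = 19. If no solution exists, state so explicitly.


The equation is x³ - 6y³ = 19. For fixed y, x³ = 6·y³ + 19, so a solution requires the RHS to be a perfect cube.
Strategy: iterate y from -50 to 50, compute RHS = 6·y³ + 19, and check whether it is a (positive or negative) perfect cube.
Check small values of y:
  y = 0: RHS = 19 is not a perfect cube.
  y = 1: RHS = 25 is not a perfect cube.
  y = -1: RHS = 13 is not a perfect cube.
  y = 2: RHS = 67 is not a perfect cube.
  y = -2: RHS = -29 is not a perfect cube.
  y = 3: RHS = 181 is not a perfect cube.
  y = -3: RHS = -143 is not a perfect cube.
Continuing the search up to |y| = 50 finds no solutions either.
No (x, y) in the scanned range satisfies the equation.

No integer solutions with |y| ≤ 50.


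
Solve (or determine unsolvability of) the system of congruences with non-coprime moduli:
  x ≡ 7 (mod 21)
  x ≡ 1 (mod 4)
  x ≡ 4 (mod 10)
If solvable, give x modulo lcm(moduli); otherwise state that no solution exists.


Moduli 21, 4, 10 are not pairwise coprime, so CRT works modulo lcm(m_i) when all pairwise compatibility conditions hold.
Pairwise compatibility: gcd(m_i, m_j) must divide a_i - a_j for every pair.
Merge one congruence at a time:
  Start: x ≡ 7 (mod 21).
  Combine with x ≡ 1 (mod 4): gcd(21, 4) = 1; 1 - 7 = -6, which IS divisible by 1, so compatible.
    Write x = 7 + 21·t and substitute into x ≡ 1 (mod 4): 21·t ≡ 1 − 7 = -6 (mod 4).
    Reduce coefficients mod 4: 1·t ≡ 2 (mod 4).
    So t ≡ 2 (mod 4).
    Then x = 7 + 21·2 = 49, valid modulo lcm(21, 4) = 84: x ≡ 49 (mod 84).
  Combine with x ≡ 4 (mod 10): gcd(84, 10) = 2, and 4 - 49 = -45 is NOT divisible by 2.
    ⇒ system is inconsistent (no integer solution).

No solution (the system is inconsistent).


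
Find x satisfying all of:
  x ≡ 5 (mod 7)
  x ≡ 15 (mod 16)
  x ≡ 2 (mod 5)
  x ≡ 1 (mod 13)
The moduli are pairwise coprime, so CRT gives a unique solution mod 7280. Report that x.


Product of moduli M = 7 · 16 · 5 · 13 = 7280.
Merge one congruence at a time:
  Start: x ≡ 5 (mod 7).
  Combine with x ≡ 15 (mod 16); new modulus lcm = 112.
    Write x = 5 + 7·t and substitute into x ≡ 15 (mod 16): 7·t ≡ 15 − 5 = 10 (mod 16).
    The inverse of 7 mod 16 is 7 (since 7·7 = 49 = 3·16 + 1), so t ≡ 7·10 = 70 ≡ 6 (mod 16).
    Then x = 5 + 7·6 = 47, valid modulo lcm(7, 16) = 112: x ≡ 47 (mod 112).
  Combine with x ≡ 2 (mod 5); new modulus lcm = 560.
    Write x = 47 + 112·t and substitute into x ≡ 2 (mod 5): 112·t ≡ 2 − 47 = -45 (mod 5).
    Reduce coefficients mod 5: 2·t ≡ 0 (mod 5).
    The inverse of 2 mod 5 is 3 (since 2·3 = 6 = 1·5 + 1), so t ≡ 3·0 = 0 ≡ 0 (mod 5).
    Then x = 47 + 112·0 = 47, valid modulo lcm(112, 5) = 560: x ≡ 47 (mod 560).
  Combine with x ≡ 1 (mod 13); new modulus lcm = 7280.
    Write x = 47 + 560·t and substitute into x ≡ 1 (mod 13): 560·t ≡ 1 − 47 = -46 (mod 13).
    Reduce coefficients mod 13: 1·t ≡ 6 (mod 13).
    So t ≡ 6 (mod 13).
    Then x = 47 + 560·6 = 3407, valid modulo lcm(560, 13) = 7280: x ≡ 3407 (mod 7280).
Verify against each original: 3407 mod 7 = 5, 3407 mod 16 = 15, 3407 mod 5 = 2, 3407 mod 13 = 1.

x ≡ 3407 (mod 7280).


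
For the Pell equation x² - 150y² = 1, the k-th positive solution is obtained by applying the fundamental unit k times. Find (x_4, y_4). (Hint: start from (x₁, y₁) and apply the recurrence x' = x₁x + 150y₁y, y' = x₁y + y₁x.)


Step 1: Find the fundamental solution (x₁, y₁) of x² - 150y² = 1.
  Expand √150 as a continued fraction. a₀ = ⌊√150⌋ = 12; iterate m_{k+1} = d_k·a_k − m_k, d_{k+1} = (150 − m_{k+1}²)/d_k, a_{k+1} = ⌊(a₀ + m_{k+1})/d_{k+1}⌋ (starting m₀ = 0, d₀ = 1), with convergents p_k = a_k·p_{k-1} + p_{k-2}, q_k = a_k·q_{k-1} + q_{k-2} (p₋₁ = 1, q₋₁ = 0):
  k = 0: a₀ = 12; p₀/q₀ = 12/1; p₀² − 150·q₀² = 144 − 150 = -6.
  k = 1: m = 12, d = 6, a = ⌊(12 + 12)/6⌋ = 4; p/q = (4·12 + 1)/(4·1 + 0) = 49/4; p² − 150·q² = 2401 − 2400 = 1.
  The first convergent with p² − 150·q² = 1 gives the fundamental solution (x₁, y₁) = (49, 4).
Step 2: Apply the recurrence (x_{n+1}, y_{n+1}) = (x₁x_n + 150y₁y_n, x₁y_n + y₁x_n) repeatedly.
  From (x_1, y_1) = (49, 4): x_2 = 49·49 + 150·4·4 = 4801; y_2 = 49·4 + 4·49 = 392.
  From (x_2, y_2) = (4801, 392): x_3 = 49·4801 + 150·4·392 = 470449; y_3 = 49·392 + 4·4801 = 38412.
  From (x_3, y_3) = (470449, 38412): x_4 = 49·470449 + 150·4·38412 = 46099201; y_4 = 49·38412 + 4·470449 = 3763984.
Step 3: Verify x_4² - 150·y_4² = 2125136332838401 - 2125136332838400 = 1 (should be 1). ✓

(x_1, y_1) = (49, 4); (x_4, y_4) = (46099201, 3763984).


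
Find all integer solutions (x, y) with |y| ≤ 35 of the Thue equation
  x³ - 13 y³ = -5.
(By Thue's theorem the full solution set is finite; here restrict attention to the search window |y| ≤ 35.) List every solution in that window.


The equation is x³ - 13y³ = -5. For fixed y, x³ = 13·y³ − 5, so a solution requires the RHS to be a perfect cube.
Strategy: iterate y from -35 to 35, compute RHS = 13·y³ − 5, and check whether it is a (positive or negative) perfect cube.
Check small values of y:
  y = 0: RHS = -5 is not a perfect cube.
  y = 1: RHS = 8 = (2)³ ⇒ x = 2 works.
  y = -1: RHS = -18 is not a perfect cube.
  y = 2: RHS = 99 is not a perfect cube.
  y = -2: RHS = -109 is not a perfect cube.
  y = 3: RHS = 346 is not a perfect cube.
  y = -3: RHS = -356 is not a perfect cube.
Continuing the search up to |y| = 35 finds no further solutions beyond those listed.
Collected solutions: (2, 1).

Solutions (with |y| ≤ 35): (2, 1).


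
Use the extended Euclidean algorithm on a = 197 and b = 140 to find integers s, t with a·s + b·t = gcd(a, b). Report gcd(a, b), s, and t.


Euclidean algorithm on (197, 140) — divide until remainder is 0:
  197 = 1 · 140 + 57
  140 = 2 · 57 + 26
  57 = 2 · 26 + 5
  26 = 5 · 5 + 1
  5 = 5 · 1 + 0
gcd(197, 140) = 1.
Track Bezout coefficients alongside the remainders: start with r₀ = 197 = a·1 + b·0 (s = 1, t = 0) and r₁ = 140 = a·0 + b·1 (s = 0, t = 1); each new remainder r_{k+1} = r_{k-1} − q_k·r_k inherits s_{k+1} = s_{k-1} − q_k·s_k, t_{k+1} = t_{k-1} − q_k·t_k, so r_k = a·s_k + b·t_k at every step:
  q = 1: r = 57, s = 1 − 1·0 = 1, t = 0 − 1·1 = -1  (check: 197·1 + 140·(-1) = 57)
  q = 2: r = 26, s = 0 − 2·1 = -2, t = 1 − 2·(-1) = 3  (check: 197·(-2) + 140·3 = 26)
  q = 2: r = 5, s = 1 − 2·(-2) = 5, t = -1 − 2·3 = -7  (check: 197·5 + 140·(-7) = 5)
  q = 5: r = 1, s = -2 − 5·5 = -27, t = 3 − 5·(-7) = 38  (check: 197·(-27) + 140·38 = 1)
The row with r = 1 (the gcd) gives the Bezout coefficients s = -27, t = 38.
Result: 197 · (-27) + 140 · (38) = 1.

gcd(197, 140) = 1; s = -27, t = 38 (check: 197·(-27) + 140·38 = 1).


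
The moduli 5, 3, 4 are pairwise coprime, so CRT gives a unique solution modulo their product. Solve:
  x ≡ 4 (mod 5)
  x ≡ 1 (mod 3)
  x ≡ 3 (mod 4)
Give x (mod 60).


Moduli 5, 3, 4 are pairwise coprime; by CRT there is a unique solution modulo M = 5 · 3 · 4 = 60.
Solve pairwise, accumulating the modulus:
  Start with x ≡ 4 (mod 5).
  Combine with x ≡ 1 (mod 3): since gcd(5, 3) = 1, we get a unique residue mod 15.
    Write x = 4 + 5·t and substitute into x ≡ 1 (mod 3): 5·t ≡ 1 − 4 = -3 (mod 3).
    Reduce coefficients mod 3: 2·t ≡ 0 (mod 3).
    The inverse of 2 mod 3 is 2 (since 2·2 = 4 = 1·3 + 1), so t ≡ 2·0 = 0 ≡ 0 (mod 3).
    Then x = 4 + 5·0 = 4, valid modulo lcm(5, 3) = 15: x ≡ 4 (mod 15).
  Combine with x ≡ 3 (mod 4): since gcd(15, 4) = 1, we get a unique residue mod 60.
    Write x = 4 + 15·t and substitute into x ≡ 3 (mod 4): 15·t ≡ 3 − 4 = -1 (mod 4).
    Reduce coefficients mod 4: 3·t ≡ 3 (mod 4).
    The inverse of 3 mod 4 is 3 (since 3·3 = 9 = 2·4 + 1), so t ≡ 3·3 = 9 ≡ 1 (mod 4).
    Then x = 4 + 15·1 = 19, valid modulo lcm(15, 4) = 60: x ≡ 19 (mod 60).
Verify: 19 mod 5 = 4 ✓, 19 mod 3 = 1 ✓, 19 mod 4 = 3 ✓.

x ≡ 19 (mod 60).


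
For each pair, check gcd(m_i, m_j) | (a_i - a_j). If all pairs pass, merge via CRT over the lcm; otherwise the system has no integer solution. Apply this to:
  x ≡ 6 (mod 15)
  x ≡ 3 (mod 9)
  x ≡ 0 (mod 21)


Moduli 15, 9, 21 are not pairwise coprime, so CRT works modulo lcm(m_i) when all pairwise compatibility conditions hold.
Pairwise compatibility: gcd(m_i, m_j) must divide a_i - a_j for every pair.
Merge one congruence at a time:
  Start: x ≡ 6 (mod 15).
  Combine with x ≡ 3 (mod 9): gcd(15, 9) = 3; 3 - 6 = -3, which IS divisible by 3, so compatible.
    Write x = 6 + 15·t and substitute into x ≡ 3 (mod 9): 15·t ≡ 3 − 6 = -3 (mod 9).
    Divide the congruence (and modulus) by g = 3: 5·t ≡ -1 (mod 3).
    Reduce coefficients mod 3: 2·t ≡ 2 (mod 3).
    The inverse of 2 mod 3 is 2 (since 2·2 = 4 = 1·3 + 1), so t ≡ 2·2 = 4 ≡ 1 (mod 3).
    Then x = 6 + 15·1 = 21, valid modulo lcm(15, 9) = 45: x ≡ 21 (mod 45).
  Combine with x ≡ 0 (mod 21): gcd(45, 21) = 3; 0 - 21 = -21, which IS divisible by 3, so compatible.
    Write x = 21 + 45·t and substitute into x ≡ 0 (mod 21): 45·t ≡ 0 − 21 = -21 (mod 21).
    Divide the congruence (and modulus) by g = 3: 15·t ≡ -7 (mod 7).
    Reduce coefficients mod 7: 1·t ≡ 0 (mod 7).
    So t ≡ 0 (mod 7).
    Then x = 21 + 45·0 = 21, valid modulo lcm(45, 21) = 315: x ≡ 21 (mod 315).
Verify: 21 mod 15 = 6, 21 mod 9 = 3, 21 mod 21 = 0.

x ≡ 21 (mod 315).


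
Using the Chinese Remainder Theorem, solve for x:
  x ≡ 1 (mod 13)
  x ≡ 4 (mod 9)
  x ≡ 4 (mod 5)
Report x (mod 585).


Moduli 13, 9, 5 are pairwise coprime; by CRT there is a unique solution modulo M = 13 · 9 · 5 = 585.
Solve pairwise, accumulating the modulus:
  Start with x ≡ 1 (mod 13).
  Combine with x ≡ 4 (mod 9): since gcd(13, 9) = 1, we get a unique residue mod 117.
    Write x = 1 + 13·t and substitute into x ≡ 4 (mod 9): 13·t ≡ 4 − 1 = 3 (mod 9).
    Reduce coefficients mod 9: 4·t ≡ 3 (mod 9).
    The inverse of 4 mod 9 is 7 (since 4·7 = 28 = 3·9 + 1), so t ≡ 7·3 = 21 ≡ 3 (mod 9).
    Then x = 1 + 13·3 = 40, valid modulo lcm(13, 9) = 117: x ≡ 40 (mod 117).
  Combine with x ≡ 4 (mod 5): since gcd(117, 5) = 1, we get a unique residue mod 585.
    Write x = 40 + 117·t and substitute into x ≡ 4 (mod 5): 117·t ≡ 4 − 40 = -36 (mod 5).
    Reduce coefficients mod 5: 2·t ≡ 4 (mod 5).
    The inverse of 2 mod 5 is 3 (since 2·3 = 6 = 1·5 + 1), so t ≡ 3·4 = 12 ≡ 2 (mod 5).
    Then x = 40 + 117·2 = 274, valid modulo lcm(117, 5) = 585: x ≡ 274 (mod 585).
Verify: 274 mod 13 = 1 ✓, 274 mod 9 = 4 ✓, 274 mod 5 = 4 ✓.

x ≡ 274 (mod 585).
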